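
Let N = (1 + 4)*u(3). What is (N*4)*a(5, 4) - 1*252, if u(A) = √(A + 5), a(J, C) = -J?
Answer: -252 - 200*√2 ≈ -534.84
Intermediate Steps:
u(A) = √(5 + A)
N = 10*√2 (N = (1 + 4)*√(5 + 3) = 5*√8 = 5*(2*√2) = 10*√2 ≈ 14.142)
(N*4)*a(5, 4) - 1*252 = ((10*√2)*4)*(-1*5) - 1*252 = (40*√2)*(-5) - 252 = -200*√2 - 252 = -252 - 200*√2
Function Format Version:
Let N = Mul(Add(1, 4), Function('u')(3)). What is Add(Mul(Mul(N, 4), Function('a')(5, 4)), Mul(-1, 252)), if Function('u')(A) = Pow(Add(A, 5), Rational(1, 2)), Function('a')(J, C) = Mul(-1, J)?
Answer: Add(-252, Mul(-200, Pow(2, Rational(1, 2)))) ≈ -534.84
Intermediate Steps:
Function('u')(A) = Pow(Add(5, A), Rational(1, 2))
N = Mul(10, Pow(2, Rational(1, 2))) (N = Mul(Add(1, 4), Pow(Add(5, 3), Rational(1, 2))) = Mul(5, Pow(8, Rational(1, 2))) = Mul(5, Mul(2, Pow(2, Rational(1, 2)))) = Mul(10, Pow(2, Rational(1, 2))) ≈ 14.142)
Add(Mul(Mul(N, 4), Function('a')(5, 4)), Mul(-1, 252)) = Add(Mul(Mul(Mul(10, Pow(2, Rational(1, 2))), 4), Mul(-1, 5)), Mul(-1, 252)) = Add(Mul(Mul(40, Pow(2, Rational(1, 2))), -5), -252) = Add(Mul(-200, Pow(2, Rational(1, 2))), -252) = Add(-252, Mul(-200, Pow(2, Rational(1, 2))))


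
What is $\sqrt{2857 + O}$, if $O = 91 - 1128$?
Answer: $2 \sqrt{455} \approx 42.661$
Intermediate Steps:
$O = -1037$ ($O = 91 - 1128 = -1037$)
$\sqrt{2857 + O} = \sqrt{2857 - 1037} = \sqrt{1820} = 2 \sqrt{455}$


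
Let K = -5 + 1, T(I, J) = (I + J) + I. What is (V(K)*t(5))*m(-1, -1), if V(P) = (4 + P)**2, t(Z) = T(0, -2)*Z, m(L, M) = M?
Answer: 0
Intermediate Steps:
T(I, J) = J + 2*I
t(Z) = -2*Z (t(Z) = (-2 + 2*0)*Z = (-2 + 0)*Z = -2*Z)
K = -4
(V(K)*t(5))*m(-1, -1) = ((4 - 4)**2*(-2*5))*(-1) = (0**2*(-10))*(-1) = (0*(-10))*(-1) = 0*(-1) = 0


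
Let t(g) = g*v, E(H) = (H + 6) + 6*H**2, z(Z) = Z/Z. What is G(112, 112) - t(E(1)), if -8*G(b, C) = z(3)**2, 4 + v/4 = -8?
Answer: 4991/8 ≈ 623.88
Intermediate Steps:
v = -48 (v = -16 + 4*(-8) = -16 - 32 = -48)
z(Z) = 1
G(b, C) = -1/8 (G(b, C) = -1/8*1**2 = -1/8*1 = -1/8)
E(H) = 6 + H + 6*H**2 (E(H) = (6 + H) + 6*H**2 = 6 + H + 6*H**2)
t(g) = -48*g (t(g) = g*(-48) = -48*g)
G(112, 112) - t(E(1)) = -1/8 - (-48)*(6 + 1 + 6*1**2) = -1/8 - (-48)*(6 + 1 + 6*1) = -1/8 - (-48)*(6 + 1 + 6) = -1/8 - (-48)*13 = -1/8 - 1*(-624) = -1/8 + 624 = 4991/8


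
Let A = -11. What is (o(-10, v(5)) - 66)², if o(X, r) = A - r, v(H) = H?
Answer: 6724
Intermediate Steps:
o(X, r) = -11 - r
(o(-10, v(5)) - 66)² = ((-11 - 1*5) - 66)² = ((-11 - 5) - 66)² = (-16 - 66)² = (-82)² = 6724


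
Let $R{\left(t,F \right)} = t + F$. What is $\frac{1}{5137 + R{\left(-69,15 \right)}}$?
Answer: $\frac{1}{5083} \approx 0.00019673$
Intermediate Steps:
$R{\left(t,F \right)} = F + t$
$\frac{1}{5137 + R{\left(-69,15 \right)}} = \frac{1}{5137 + \left(15 - 69\right)} = \frac{1}{5137 - 54} = \frac{1}{5083}$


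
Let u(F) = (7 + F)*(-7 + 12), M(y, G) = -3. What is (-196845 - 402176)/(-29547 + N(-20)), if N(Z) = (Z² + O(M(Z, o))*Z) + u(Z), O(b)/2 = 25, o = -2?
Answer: 599021/30212 ≈ 19.827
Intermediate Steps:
O(b) = 50 (O(b) = 2*25 = 50)
u(F) = 35 + 5*F (u(F) = (7 + F)*5 = 35 + 5*F)
N(Z) = 35 + Z² + 55*Z (N(Z) = (Z² + 50*Z) + (35 + 5*Z) = 35 + Z² + 55*Z)
(-196845 - 402176)/(-29547 + N(-20)) = (-196845 - 402176)/(-29547 + (35 + (-20)² + 55*(-20))) = -599021/(-29547 + (35 + 400 - 1100)) = -599021/(-29547 - 665) = -599021/(-30212) = -599021*(-1/30212) = 599021/30212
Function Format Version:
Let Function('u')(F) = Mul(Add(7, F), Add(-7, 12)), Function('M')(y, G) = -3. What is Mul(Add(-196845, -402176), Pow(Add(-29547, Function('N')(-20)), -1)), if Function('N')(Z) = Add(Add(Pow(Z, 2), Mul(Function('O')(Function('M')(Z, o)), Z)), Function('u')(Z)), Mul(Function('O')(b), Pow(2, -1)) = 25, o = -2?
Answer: Rational(599021, 30212) ≈ 19.827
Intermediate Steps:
Function('O')(b) = 50 (Function('O')(b) = Mul(2, 25) = 50)
Function('u')(F) = Add(35, Mul(5, F)) (Function('u')(F) = Mul(Add(7, F), 5) = Add(35, Mul(5, F)))
Function('N')(Z) = Add(35, Pow(Z, 2), Mul(55, Z)) (Function('N')(Z) = Add(Add(Pow(Z, 2), Mul(50, Z)), Add(35, Mul(5, Z))) = Add(35, Pow(Z, 2), Mul(55, Z)))
Mul(Add(-196845, -402176), Pow(Add(-29547, Function('N')(-20)), -1)) = Mul(Add(-196845, -402176), Pow(Add(-29547, Add(35, Pow(-20, 2), Mul(55, -20))), -1)) = Mul(-599021, Pow(Add(-29547, Add(35, 400, -1100)), -1)) = Mul(-599021, Pow(Add(-29547, -665), -1)) = Mul(-599021, Pow(-30212, -1)) = Mul(-599021, Rational(-1, 30212)) = Rational(599021, 30212)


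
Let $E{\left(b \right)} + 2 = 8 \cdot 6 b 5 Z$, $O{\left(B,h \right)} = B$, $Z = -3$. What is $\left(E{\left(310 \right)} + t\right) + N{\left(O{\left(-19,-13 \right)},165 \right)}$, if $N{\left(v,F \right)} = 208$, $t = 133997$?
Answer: $-88997$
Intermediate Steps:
$E{\left(b \right)} = -2 - 720 b$ ($E{\left(b \right)} = -2 + 8 \cdot 6 b 5 \left(-3\right) = -2 + 8 \cdot 30 b \left(-3\right) = -2 + 240 b \left(-3\right) = -2 - 720 b$)
$\left(E{\left(310 \right)} + t\right) + N{\left(O{\left(-19,-13 \right)},165 \right)} = \left(\left(-2 - 223200\right) + 133997\right) + 208 = \left(-223202 + 133997\right) + 208 = -89205 + 208 = -88997$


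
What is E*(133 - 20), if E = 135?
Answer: 15255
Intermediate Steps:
E*(133 - 20) = 135*(133 - 20) = 135*113 = 15255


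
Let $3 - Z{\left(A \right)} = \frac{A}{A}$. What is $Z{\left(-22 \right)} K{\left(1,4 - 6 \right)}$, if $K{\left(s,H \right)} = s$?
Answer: $2$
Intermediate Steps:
$Z{\left(A \right)} = 2$ ($Z{\left(A \right)} = 3 - \frac{A}{A} = 3 - 1 = 2$)
$Z{\left(-22 \right)} K{\left(1,4 - 6 \right)} = 2 \cdot 1 = 2$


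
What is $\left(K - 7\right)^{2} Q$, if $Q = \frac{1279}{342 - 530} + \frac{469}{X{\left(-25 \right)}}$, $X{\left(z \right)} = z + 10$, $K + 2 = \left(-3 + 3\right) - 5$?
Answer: $- \frac{5260493}{705} \approx -7461.7$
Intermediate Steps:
$K = -7$ ($K = -2 + \left(\left(-3 + 3\right) - 5\right) = -2 + \left(0 - 5\right) = -2 - 5 = -7$)
$X{\left(z \right)} = 10 + z$
$Q = - \frac{107357}{2820}$ ($Q = \frac{1279}{342 - 530} + \frac{469}{10 - 25} = \frac{1279}{-188} + \frac{469}{-15} = 1279 \left(- \frac{1}{188}\right) + 469 \left(- \frac{1}{15}\right) = - \frac{1279}{188} - \frac{469}{15} = - \frac{107357}{2820} \approx -38.07$)
$\left(K - 7\right)^{2} Q = \left(-7 - 7\right)^{2} \left(- \frac{107357}{2820}\right) = \left(-14\right)^{2} \left(- \frac{107357}{2820}\right) = 196 \left(- \frac{107357}{2820}\right) = - \frac{5260493}{705}$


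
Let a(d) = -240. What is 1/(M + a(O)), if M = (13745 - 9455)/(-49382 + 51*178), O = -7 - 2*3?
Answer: -1832/439875 ≈ -0.0041648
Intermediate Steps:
O = -13 (O = -7 - 6 = -13)
M = -195/1832 (M = 4290/(-49382 + 9078) = 4290/(-40304) = 4290*(-1/40304) = -195/1832 ≈ -0.10644)
1/(M + a(O)) = 1/(-195/1832 - 240) = 1/(-439875/1832) = -1832/439875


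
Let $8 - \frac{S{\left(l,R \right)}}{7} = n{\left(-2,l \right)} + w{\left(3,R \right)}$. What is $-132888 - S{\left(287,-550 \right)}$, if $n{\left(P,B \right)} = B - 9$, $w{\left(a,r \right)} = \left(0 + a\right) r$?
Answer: $-142548$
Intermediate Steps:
$w{\left(a,r \right)} = a r$
$n{\left(P,B \right)} = -9 + B$
$S{\left(l,R \right)} = 119 - 21 R - 7 l$ ($S{\left(l,R \right)} = 56 - 7 \left(\left(-9 + l\right) + 3 R\right) = 56 - 7 \left(-9 + l + 3 R\right) = 56 - \left(-63 + 7 l + 21 R\right) = 119 - 21 R - 7 l$)
$-132888 - S{\left(287,-550 \right)} = -132888 - \left(119 - -11550 - 2009\right) = -132888 - \left(119 + 11550 - 2009\right) = -132888 - 9660 = -142548$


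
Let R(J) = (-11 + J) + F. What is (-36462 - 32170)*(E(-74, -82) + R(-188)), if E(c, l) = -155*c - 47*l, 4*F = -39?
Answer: -1037389838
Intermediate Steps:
F = -39/4 (F = (1/4)*(-39) = -39/4 ≈ -9.7500)
R(J) = -83/4 + J (R(J) = (-11 + J) - 39/4 = -83/4 + J)
(-36462 - 32170)*(E(-74, -82) + R(-188)) = (-36462 - 32170)*((-155*(-74) - 47*(-82)) + (-83/4 - 188)) = -68632*((11470 + 3854) - 835/4) = -68632*(15324 - 835/4) = -68632*60461/4 = -1037389838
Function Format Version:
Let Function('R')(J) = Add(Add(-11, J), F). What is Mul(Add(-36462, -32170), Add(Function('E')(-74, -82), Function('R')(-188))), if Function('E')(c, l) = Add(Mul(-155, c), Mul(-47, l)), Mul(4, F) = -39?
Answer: -1037389838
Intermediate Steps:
F = Rational(-39, 4) (F = Mul(Rational(1, 4), -39) = Rational(-39, 4) ≈ -9.7500)
Function('R')(J) = Add(Rational(-83, 4), J) (Function('R')(J) = Add(Add(-11, J), Rational(-39, 4)) = Add(Rational(-83, 4), J))
Mul(Add(-36462, -32170), Add(Function('E')(-74, -82), Function('R')(-188))) = Mul(Add(-36462, -32170), Add(Add(Mul(-155, -74), Mul(-47, -82)), Add(Rational(-83, 4), -188))) = Mul(-68632, Add(Add(11470, 3854), Rational(-835, 4))) = Mul(-68632, Add(15324, Rational(-835, 4))) = Mul(-68632, Rational(60461, 4)) = -1037389838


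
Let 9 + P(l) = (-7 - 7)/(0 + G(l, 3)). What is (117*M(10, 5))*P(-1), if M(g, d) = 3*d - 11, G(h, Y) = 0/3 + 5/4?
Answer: -47268/5 ≈ -9453.6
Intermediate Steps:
G(h, Y) = 5/4 (G(h, Y) = 0*(⅓) + 5*(¼) = 0 + 5/4 = 5/4)
P(l) = -101/5 (P(l) = -9 + (-7 - 7)/(0 + 5/4) = -9 - 14/5/4 = -9 - 14*⅘ = -9 - 56/5 = -101/5)
M(g, d) = -11 + 3*d
(117*M(10, 5))*P(-1) = (117*(-11 + 3*5))*(-101/5) = (117*(-11 + 15))*(-101/5) = (117*4)*(-101/5) = 468*(-101/5) = -47268/5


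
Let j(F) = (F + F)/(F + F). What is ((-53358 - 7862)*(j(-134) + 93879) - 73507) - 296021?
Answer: -5747703128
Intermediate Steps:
j(F) = 1 (j(F) = (2*F)/((2*F)) = (2*F)*(1/(2*F)) = 1)
((-53358 - 7862)*(j(-134) + 93879) - 73507) - 296021 = ((-53358 - 7862)*(1 + 93879) - 73507) - 296021 = (-61220*93880 - 73507) - 296021 = (-5747333600 - 73507) - 296021 = -5747407107 - 296021 = -5747703128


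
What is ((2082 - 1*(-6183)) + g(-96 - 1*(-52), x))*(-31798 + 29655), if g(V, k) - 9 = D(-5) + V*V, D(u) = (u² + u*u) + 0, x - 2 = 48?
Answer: -21987180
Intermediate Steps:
x = 50 (x = 2 + 48 = 50)
D(u) = 2*u² (D(u) = (u² + u²) + 0 = 2*u² + 0 = 2*u²)
g(V, k) = 59 + V² (g(V, k) = 9 + (2*(-5)² + V*V) = 9 + (2*25 + V²) = 9 + (50 + V²) = 59 + V²)
((2082 - 1*(-6183)) + g(-96 - 1*(-52), x))*(-31798 + 29655) = ((2082 - 1*(-6183)) + (59 + (-96 - 1*(-52))²))*(-31798 + 29655) = ((2082 + 6183) + (59 + (-96 + 52)²))*(-2143) = (8265 + (59 + (-44)²))*(-2143) = (8265 + (59 + 1936))*(-2143) = (8265 + 1995)*(-2143) = 10260*(-2143) = -21987180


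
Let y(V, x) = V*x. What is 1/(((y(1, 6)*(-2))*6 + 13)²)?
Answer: 1/3481 ≈ 0.00028727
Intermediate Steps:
1/(((y(1, 6)*(-2))*6 + 13)²) = 1/((((1*6)*(-2))*6 + 13)²) = 1/(((6*(-2))*6 + 13)²) = 1/((-12*6 + 13)²) = 1/((-72 + 13)²) = 1/((-59)²) = 1/3481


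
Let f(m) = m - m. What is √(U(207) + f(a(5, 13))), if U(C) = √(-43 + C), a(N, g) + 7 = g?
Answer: √2*41^(¼) ≈ 3.5786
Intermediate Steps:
a(N, g) = -7 + g
f(m) = 0
√(U(207) + f(a(5, 13))) = √(√(-43 + 207) + 0) = √(√164 + 0) = √(2*√41 + 0) = √(2*√41) = √2*41^(¼)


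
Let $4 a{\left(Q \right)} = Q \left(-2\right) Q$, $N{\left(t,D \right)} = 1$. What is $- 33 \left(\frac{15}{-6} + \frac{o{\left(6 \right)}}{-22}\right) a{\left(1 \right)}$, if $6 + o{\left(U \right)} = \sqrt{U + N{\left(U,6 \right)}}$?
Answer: $- \frac{147}{4} - \frac{3 \sqrt{7}}{4} \approx -38.734$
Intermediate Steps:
$a{\left(Q \right)} = - \frac{Q^{2}}{2}$ ($a{\left(Q \right)} = \frac{Q \left(-2\right) Q}{4} = \frac{- 2 Q Q}{4} = \frac{\left(-2\right) Q^{2}}{4} = - \frac{Q^{2}}{2}$)
$o{\left(U \right)} = -6 + \sqrt{1 + U}$ ($o{\left(U \right)} = -6 + \sqrt{U + 1} = -6 + \sqrt{1 + U}$)
$- 33 \left(\frac{15}{-6} + \frac{o{\left(6 \right)}}{-22}\right) a{\left(1 \right)} = - 33 \left(\frac{15}{-6} + \frac{-6 + \sqrt{1 + 6}}{-22}\right) \left(- \frac{1^{2}}{2}\right) = - 33 \left(15 \left(- \frac{1}{6}\right) + \left(-6 + \sqrt{7}\right) \left(- \frac{1}{22}\right)\right) \left(\left(- \frac{1}{2}\right) 1\right) = - 33 \left(- \frac{5}{2} + \left(\frac{3}{11} - \frac{\sqrt{7}}{22}\right)\right) \left(- \frac{1}{2}\right) = - 33 \left(- \frac{49}{22} - \frac{\sqrt{7}}{22}\right) \left(- \frac{1}{2}\right) = \left(\frac{147}{2} + \frac{3 \sqrt{7}}{2}\right) \left(- \frac{1}{2}\right) = - \frac{147}{4} - \frac{3 \sqrt{7}}{4}$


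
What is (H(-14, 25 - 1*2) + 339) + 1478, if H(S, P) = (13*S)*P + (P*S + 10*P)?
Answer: -2461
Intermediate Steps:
H(S, P) = 10*P + 14*P*S (H(S, P) = 13*P*S + (10*P + P*S) = 10*P + 14*P*S)
(H(-14, 25 - 1*2) + 339) + 1478 = (2*(25 - 1*2)*(5 + 7*(-14)) + 339) + 1478 = (2*(25 - 2)*(5 - 98) + 339) + 1478 = (2*23*(-93) + 339) + 1478 = (-4278 + 339) + 1478 = -3939 + 1478 = -2461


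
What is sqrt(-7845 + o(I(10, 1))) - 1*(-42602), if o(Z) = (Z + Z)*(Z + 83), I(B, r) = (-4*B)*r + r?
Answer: 42602 + 3*I*sqrt(1253) ≈ 42602.0 + 106.19*I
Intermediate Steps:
I(B, r) = r - 4*B*r (I(B, r) = -4*B*r + r = r - 4*B*r)
o(Z) = 2*Z*(83 + Z) (o(Z) = (2*Z)*(83 + Z) = 2*Z*(83 + Z))
sqrt(-7845 + o(I(10, 1))) - 1*(-42602) = sqrt(-7845 + 2*(1*(1 - 4*10))*(83 + 1*(1 - 4*10))) - 1*(-42602) = sqrt(-7845 + 2*(1*(1 - 40))*(83 + 1*(1 - 40))) + 42602 = sqrt(-7845 + 2*(1*(-39))*(83 + 1*(-39))) + 42602 = sqrt(-7845 + 2*(-39)*(83 - 39)) + 42602 = sqrt(-7845 + 2*(-39)*44) + 42602 = sqrt(-7845 - 3432) + 42602 = sqrt(-11277) + 42602 = 3*I*sqrt(1253) + 42602 = 42602 + 3*I*sqrt(1253)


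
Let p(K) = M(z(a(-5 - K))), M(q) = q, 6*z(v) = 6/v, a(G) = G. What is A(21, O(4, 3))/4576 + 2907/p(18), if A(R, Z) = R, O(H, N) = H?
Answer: -305955915/4576 ≈ -66861.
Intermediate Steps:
z(v) = 1/v (z(v) = (6/v)/6 = 1/v)
p(K) = 1/(-5 - K)
A(21, O(4, 3))/4576 + 2907/p(18) = 21/4576 + 2907/((-1/(5 + 18))) = 21*(1/4576) + 2907/((-1/23)) = 21/4576 + 2907/((-1*1/23)) = 21/4576 + 2907/(-1/23) = 21/4576 + 2907*(-23) = 21/4576 - 66861 = -305955915/4576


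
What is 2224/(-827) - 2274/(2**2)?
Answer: -944747/1654 ≈ -571.19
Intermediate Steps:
2224/(-827) - 2274/(2**2) = 2224*(-1/827) - 2274/4 = -2224/827 - 2274*1/4 = -2224/827 - 1137/2 = -944747/1654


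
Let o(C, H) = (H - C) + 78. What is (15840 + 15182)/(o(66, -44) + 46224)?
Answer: 15511/23096 ≈ 0.67159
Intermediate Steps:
o(C, H) = 78 + H - C
(15840 + 15182)/(o(66, -44) + 46224) = (15840 + 15182)/((78 - 44 - 1*66) + 46224) = 31022/((78 - 44 - 66) + 46224) = 31022/(-32 + 46224) = 31022/46192 = 31022*(1/46192) = 15511/23096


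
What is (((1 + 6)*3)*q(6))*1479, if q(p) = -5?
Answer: -155295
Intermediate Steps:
(((1 + 6)*3)*q(6))*1479 = (((1 + 6)*3)*(-5))*1479 = ((7*3)*(-5))*1479 = (21*(-5))*1479 = -105*1479 = -155295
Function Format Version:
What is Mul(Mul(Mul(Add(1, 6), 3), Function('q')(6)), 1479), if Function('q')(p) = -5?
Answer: -155295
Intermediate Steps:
Mul(Mul(Mul(Add(1, 6), 3), Function('q')(6)), 1479) = Mul(Mul(Mul(Add(1, 6), 3), -5), 1479) = Mul(Mul(Mul(7, 3), -5), 1479) = Mul(Mul(21, -5), 1479) = Mul(-105, 1479) = -155295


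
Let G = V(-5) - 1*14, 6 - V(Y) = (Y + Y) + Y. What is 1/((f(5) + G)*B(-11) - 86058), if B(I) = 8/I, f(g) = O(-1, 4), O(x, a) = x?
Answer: -11/946686 ≈ -1.1619e-5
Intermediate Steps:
f(g) = -1
V(Y) = 6 - 3*Y (V(Y) = 6 - ((Y + Y) + Y) = 6 - (2*Y + Y) = 6 - 3*Y)
G = 7 (G = (6 - 3*(-5)) - 1*14 = (6 + 15) - 14 = 21 - 14 = 7)
1/((f(5) + G)*B(-11) - 86058) = 1/((-1 + 7)*(8/(-11)) - 86058) = 1/(6*(8*(-1/11)) - 86058) = 1/(6*(-8/11) - 86058) = 1/(-48/11 - 86058) = 1/(-946686/11) = -11/946686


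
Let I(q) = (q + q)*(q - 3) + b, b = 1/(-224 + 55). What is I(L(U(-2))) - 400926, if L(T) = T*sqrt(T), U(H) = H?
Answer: -67759199/169 + 12*I*sqrt(2) ≈ -4.0094e+5 + 16.971*I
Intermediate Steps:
b = -1/169 (b = 1/(-169) = -1/169 ≈ -0.0059172)
L(T) = T**(3/2)
I(q) = -1/169 + 2*q*(-3 + q) (I(q) = (q + q)*(q - 3) - 1/169 = (2*q)*(-3 + q) - 1/169 = 2*q*(-3 + q) - 1/169 = -1/169 + 2*q*(-3 + q))
I(L(U(-2))) - 400926 = (-1/169 - (-12)*I*sqrt(2) + 2*((-2)**(3/2))**2) - 400926 = (-1/169 - (-12)*I*sqrt(2) + 2*(-2*I*sqrt(2))**2) - 400926 = (-1/169 + 12*I*sqrt(2) + 2*(-8)) - 400926 = (-1/169 + 12*I*sqrt(2) - 16) - 400926 = (-2705/169 + 12*I*sqrt(2)) - 400926 = -67759199/169 + 12*I*sqrt(2)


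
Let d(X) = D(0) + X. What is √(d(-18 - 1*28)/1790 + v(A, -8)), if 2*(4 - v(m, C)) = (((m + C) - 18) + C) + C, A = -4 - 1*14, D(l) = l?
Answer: √27214265/895 ≈ 5.8288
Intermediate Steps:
A = -18 (A = -4 - 14 = -18)
d(X) = X (d(X) = 0 + X = X)
v(m, C) = 13 - 3*C/2 - m/2 (v(m, C) = 4 - ((((m + C) - 18) + C) + C)/2 = 4 - ((((C + m) - 18) + C) + C)/2 = 4 - (((-18 + C + m) + C) + C)/2 = 4 - ((-18 + m + 2*C) + C)/2 = 4 - (-18 + m + 3*C)/2 = 4 + (9 - 3*C/2 - m/2) = 13 - 3*C/2 - m/2)
√(d(-18 - 1*28)/1790 + v(A, -8)) = √((-18 - 1*28)/1790 + (13 - 3/2*(-8) - ½*(-18))) = √((-18 - 28)*(1/1790) + (13 + 12 + 9)) = √(-46*1/1790 + 34) = √(-23/895 + 34) = √(30407/895) = √27214265/895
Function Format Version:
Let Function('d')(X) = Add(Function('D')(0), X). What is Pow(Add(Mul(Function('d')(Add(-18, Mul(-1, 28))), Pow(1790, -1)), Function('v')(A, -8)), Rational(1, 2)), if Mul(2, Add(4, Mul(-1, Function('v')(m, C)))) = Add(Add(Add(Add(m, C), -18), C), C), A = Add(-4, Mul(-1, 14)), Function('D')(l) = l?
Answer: Mul(Rational(1, 895), Pow(27214265, Rational(1, 2))) ≈ 5.8288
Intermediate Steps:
A = -18 (A = Add(-4, -14) = -18)
Function('d')(X) = X (Function('d')(X) = Add(0, X) = X)
Function('v')(m, C) = Add(13, Mul(Rational(-3, 2), C), Mul(Rational(-1, 2), m)) (Function('v')(m, C) = Add(4, Mul(Rational(-1, 2), Add(Add(Add(Add(m, C), -18), C), C))) = Add(4, Mul(Rational(-1, 2), Add(Add(Add(Add(C, m), -18), C), C))) = Add(4, Mul(Rational(-1, 2), Add(Add(Add(-18, C, m), C), C))) = Add(4, Mul(Rational(-1, 2), Add(Add(-18, m, Mul(2, C)), C))) = Add(4, Mul(Rational(-1, 2), Add(-18, m, Mul(3, C)))) = Add(4, Add(9, Mul(Rational(-3, 2), C), Mul(Rational(-1, 2), m))) = Add(13, Mul(Rational(-3, 2), C), Mul(Rational(-1, 2), m)))
Pow(Add(Mul(Function('d')(Add(-18, Mul(-1, 28))), Pow(1790, -1)), Function('v')(A, -8)), Rational(1, 2)) = Pow(Add(Mul(Add(-18, Mul(-1, 28)), Pow(1790, -1)), Add(13, Mul(Rational(-3, 2), -8), Mul(Rational(-1, 2), -18))), Rational(1, 2)) = Pow(Add(Mul(Add(-18, -28), Rational(1, 1790)), Add(13, 12, 9)), Rational(1, 2)) = Pow(Add(Mul(-46, Rational(1, 1790)), 34), Rational(1, 2)) = Pow(Add(Rational(-23, 895), 34), Rational(1, 2)) = Pow(Rational(30407, 895), Rational(1, 2)) = Mul(Rational(1, 895), Pow(27214265, Rational(1, 2)))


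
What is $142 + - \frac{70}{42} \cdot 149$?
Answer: $- \frac{319}{3} \approx -106.33$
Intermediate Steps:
$142 + - \frac{70}{42} \cdot 149 = 142 + \left(-70\right) \frac{1}{42} \cdot 149 = 142 - \frac{745}{3} = - \frac{319}{3}$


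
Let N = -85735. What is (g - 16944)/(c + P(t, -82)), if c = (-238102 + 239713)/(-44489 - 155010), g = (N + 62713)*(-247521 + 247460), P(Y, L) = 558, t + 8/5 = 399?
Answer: 92261504534/37106277 ≈ 2486.4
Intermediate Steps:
t = 1987/5 (t = -8/5 + 399 = 1987/5 ≈ 397.40)
g = 1404342 (g = (-85735 + 62713)*(-247521 + 247460) = -23022*(-61) = 1404342)
c = -1611/199499 (c = 1611/(-199499) = 1611*(-1/199499) = -1611/199499 ≈ -0.0080752)
(g - 16944)/(c + P(t, -82)) = (1404342 - 16944)/(-1611/199499 + 558) = 1387398/(111318831/199499) = 1387398*(199499/111318831) = 92261504534/37106277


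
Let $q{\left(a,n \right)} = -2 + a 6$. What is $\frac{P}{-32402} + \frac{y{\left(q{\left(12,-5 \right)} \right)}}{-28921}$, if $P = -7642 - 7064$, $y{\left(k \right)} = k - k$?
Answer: $\frac{7353}{16201} \approx 0.45386$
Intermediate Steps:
$q{\left(a,n \right)} = -2 + 6 a$
$y{\left(k \right)} = 0$
$P = -14706$ ($P = -7642 - 7064 = -14706$)
$\frac{P}{-32402} + \frac{y{\left(q{\left(12,-5 \right)} \right)}}{-28921} = - \frac{14706}{-32402} + \frac{0}{-28921} = \left(-14706\right) \left(- \frac{1}{32402}\right) + 0 \left(- \frac{1}{28921}\right) = \frac{7353}{16201} + 0 = \frac{7353}{16201}$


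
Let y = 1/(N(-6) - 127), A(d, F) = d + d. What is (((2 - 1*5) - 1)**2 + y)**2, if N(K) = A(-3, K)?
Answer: 4524129/17689 ≈ 255.76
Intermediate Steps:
A(d, F) = 2*d
N(K) = -6 (N(K) = 2*(-3) = -6)
y = -1/133 (y = 1/(-6 - 127) = 1/(-133) = -1/133 ≈ -0.0075188)
(((2 - 1*5) - 1)**2 + y)**2 = (((2 - 1*5) - 1)**2 - 1/133)**2 = (((2 - 5) - 1)**2 - 1/133)**2 = ((-3 - 1)**2 - 1/133)**2 = ((-4)**2 - 1/133)**2 = (16 - 1/133)**2 = (2127/133)**2 = 4524129/17689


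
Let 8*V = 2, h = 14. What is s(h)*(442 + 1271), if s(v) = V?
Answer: 1713/4 ≈ 428.25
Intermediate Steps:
V = 1/4 (V = (1/8)*2 = 1/4 ≈ 0.25000)
s(v) = 1/4
s(h)*(442 + 1271) = (442 + 1271)/4 = (1/4)*1713 = 1713/4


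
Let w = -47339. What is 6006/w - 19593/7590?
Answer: -324366189/119767670 ≈ -2.7083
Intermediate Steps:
6006/w - 19593/7590 = 6006/(-47339) - 19593/7590 = 6006*(-1/47339) - 19593*1/7590 = -6006/47339 - 6531/2530 = -324366189/119767670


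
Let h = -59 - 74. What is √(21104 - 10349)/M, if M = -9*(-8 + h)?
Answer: √1195/423 ≈ 0.081723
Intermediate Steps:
h = -133
M = 1269 (M = -9*(-8 - 133) = -9*(-141) = 1269)
√(21104 - 10349)/M = √(21104 - 10349)/1269 = √10755*(1/1269) = (3*√1195)*(1/1269) = √1195/423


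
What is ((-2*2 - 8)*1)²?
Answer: 144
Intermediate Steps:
((-2*2 - 8)*1)² = ((-4 - 8)*1)² = (-12*1)² = (-12)² = 144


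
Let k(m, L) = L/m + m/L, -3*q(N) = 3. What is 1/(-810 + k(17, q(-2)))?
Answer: -17/14060 ≈ -0.0012091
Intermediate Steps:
q(N) = -1 (q(N) = -1/3*3 = -1)
1/(-810 + k(17, q(-2))) = 1/(-810 + (-1/17 + 17/(-1))) = 1/(-810 + (-1*1/17 + 17*(-1))) = 1/(-810 + (-1/17 - 17)) = 1/(-810 - 290/17) = 1/(-14060/17) = -17/14060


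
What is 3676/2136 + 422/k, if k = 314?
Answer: 256957/83838 ≈ 3.0649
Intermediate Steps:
3676/2136 + 422/k = 3676/2136 + 422/314 = 3676*(1/2136) + 422*(1/314) = 919/534 + 211/157 = 256957/83838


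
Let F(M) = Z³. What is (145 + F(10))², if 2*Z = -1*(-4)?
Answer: 23409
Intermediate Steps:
Z = 2 (Z = (-1*(-4))/2 = (½)*4 = 2)
F(M) = 8 (F(M) = 2³ = 8)
(145 + F(10))² = (145 + 8)² = 153² = 23409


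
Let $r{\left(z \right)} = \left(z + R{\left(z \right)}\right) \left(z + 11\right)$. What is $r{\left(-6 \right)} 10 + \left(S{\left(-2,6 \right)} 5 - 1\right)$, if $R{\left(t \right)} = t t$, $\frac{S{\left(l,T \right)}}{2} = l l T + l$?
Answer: $1719$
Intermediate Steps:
$S{\left(l,T \right)} = 2 l + 2 T l^{2}$ ($S{\left(l,T \right)} = 2 \left(l l T + l\right) = 2 \left(l^{2} T + l\right) = 2 \left(T l^{2} + l\right) = 2 \left(l + T l^{2}\right) = 2 l + 2 T l^{2}$)
$R{\left(t \right)} = t^{2}$
$r{\left(z \right)} = \left(11 + z\right) \left(z + z^{2}\right)$ ($r{\left(z \right)} = \left(z + z^{2}\right) \left(z + 11\right) = \left(z + z^{2}\right) \left(11 + z\right) = \left(11 + z\right) \left(z + z^{2}\right)$)
$r{\left(-6 \right)} 10 + \left(S{\left(-2,6 \right)} 5 - 1\right) = - 6 \left(11 + \left(-6\right)^{2} + 12 \left(-6\right)\right) 10 - \left(1 - 2 \left(-2\right) \left(1 + 6 \left(-2\right)\right) 5\right) = - 6 \left(11 + 36 - 72\right) 10 - \left(1 - 2 \left(-2\right) \left(1 - 12\right) 5\right) = \left(-6\right) \left(-25\right) 10 - \left(1 - 2 \left(-2\right) \left(-11\right) 5\right) = 150 \cdot 10 + \left(44 \cdot 5 - 1\right) = 1500 + \left(220 - 1\right) = 1500 + 219 = 1719$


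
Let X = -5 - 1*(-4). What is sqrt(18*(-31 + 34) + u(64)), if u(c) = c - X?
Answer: sqrt(119) ≈ 10.909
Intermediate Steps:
X = -1 (X = -5 + 4 = -1)
u(c) = 1 + c (u(c) = c - 1*(-1) = c + 1 = 1 + c)
sqrt(18*(-31 + 34) + u(64)) = sqrt(18*(-31 + 34) + (1 + 64)) = sqrt(18*3 + 65) = sqrt(54 + 65) = sqrt(119)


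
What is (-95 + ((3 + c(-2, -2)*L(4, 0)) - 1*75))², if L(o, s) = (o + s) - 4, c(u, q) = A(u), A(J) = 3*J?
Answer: 27889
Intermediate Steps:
c(u, q) = 3*u
L(o, s) = -4 + o + s
(-95 + ((3 + c(-2, -2)*L(4, 0)) - 1*75))² = (-95 + ((3 + (3*(-2))*(-4 + 4 + 0)) - 1*75))² = (-95 + ((3 - 6*0) - 75))² = (-95 + ((3 + 0) - 75))² = (-95 + (3 - 75))² = (-95 - 72)² = (-167)² = 27889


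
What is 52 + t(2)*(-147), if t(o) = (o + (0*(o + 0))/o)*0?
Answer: 52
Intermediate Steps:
t(o) = 0 (t(o) = (o + (0*o)/o)*0 = (o + 0/o)*0 = (o + 0)*0 = o*0 = 0)
52 + t(2)*(-147) = 52 + 0*(-147) = 52 + 0 = 52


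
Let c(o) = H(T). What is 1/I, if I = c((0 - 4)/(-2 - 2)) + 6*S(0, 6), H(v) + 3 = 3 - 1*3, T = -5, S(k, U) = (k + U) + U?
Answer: 1/69 ≈ 0.014493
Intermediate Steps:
S(k, U) = k + 2*U (S(k, U) = (U + k) + U = k + 2*U)
H(v) = -3 (H(v) = -3 + (3 - 1*3) = -3 + (3 - 3) = -3 + 0 = -3)
c(o) = -3
I = 69 (I = -3 + 6*(0 + 2*6) = -3 + 6*(0 + 12) = -3 + 6*12 = -3 + 72 = 69)
1/I = 1/69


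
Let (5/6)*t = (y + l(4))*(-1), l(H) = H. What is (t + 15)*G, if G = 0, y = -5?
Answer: 0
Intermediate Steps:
t = 6/5 (t = 6*((-5 + 4)*(-1))/5 = 6*(-1*(-1))/5 = (6/5)*1 = 6/5 ≈ 1.2000)
(t + 15)*G = (6/5 + 15)*0 = (81/5)*0 = 0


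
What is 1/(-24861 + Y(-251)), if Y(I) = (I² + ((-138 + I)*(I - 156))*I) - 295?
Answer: -1/39701228 ≈ -2.5188e-8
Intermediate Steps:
Y(I) = -295 + I² + I*(-156 + I)*(-138 + I) (Y(I) = (I² + ((-138 + I)*(-156 + I))*I) - 295 = (I² + ((-156 + I)*(-138 + I))*I) - 295 = (I² + I*(-156 + I)*(-138 + I)) - 295 = -295 + I² + I*(-156 + I)*(-138 + I))
1/(-24861 + Y(-251)) = 1/(-24861 + (-295 + (-251)³ - 293*(-251)² + 21528*(-251))) = 1/(-24861 + (-295 - 15813251 - 293*63001 - 5403528)) = 1/(-24861 + (-295 - 15813251 - 18459293 - 5403528)) = 1/(-24861 - 39676367) = 1/(-39701228) = -1/39701228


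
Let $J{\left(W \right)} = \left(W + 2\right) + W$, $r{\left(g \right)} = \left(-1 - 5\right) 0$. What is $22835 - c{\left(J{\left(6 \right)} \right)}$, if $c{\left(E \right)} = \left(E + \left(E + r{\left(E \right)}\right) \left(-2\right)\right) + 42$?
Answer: $22807$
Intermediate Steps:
$r{\left(g \right)} = 0$ ($r{\left(g \right)} = \left(-6\right) 0 = 0$)
$J{\left(W \right)} = 2 + 2 W$ ($J{\left(W \right)} = \left(2 + W\right) + W = 2 + 2 W$)
$c{\left(E \right)} = 42 - E$ ($c{\left(E \right)} = \left(E + \left(E + 0\right) \left(-2\right)\right) + 42 = \left(E + E \left(-2\right)\right) + 42 = \left(E - 2 E\right) + 42 = - E + 42 = 42 - E$)
$22835 - c{\left(J{\left(6 \right)} \right)} = 22835 - \left(42 - \left(2 + 2 \cdot 6\right)\right) = 22835 - \left(42 - \left(2 + 12\right)\right) = 22835 - \left(42 - 14\right) = 22835 - 28 = 22807$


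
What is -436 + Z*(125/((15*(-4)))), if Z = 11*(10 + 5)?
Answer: -3119/4 ≈ -779.75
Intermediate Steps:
Z = 165 (Z = 11*15 = 165)
-436 + Z*(125/((15*(-4)))) = -436 + 165*(125/((15*(-4)))) = -436 + 165*(125/(-60)) = -436 + 165*(125*(-1/60)) = -436 + 165*(-25/12) = -436 - 1375/4 = -3119/4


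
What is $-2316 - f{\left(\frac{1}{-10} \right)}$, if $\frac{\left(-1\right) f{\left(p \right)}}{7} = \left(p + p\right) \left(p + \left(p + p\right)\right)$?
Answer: $- \frac{115779}{50} \approx -2315.6$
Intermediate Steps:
$f{\left(p \right)} = - 42 p^{2}$ ($f{\left(p \right)} = - 7 \left(p + p\right) \left(p + \left(p + p\right)\right) = - 7 \cdot 2 p \left(p + 2 p\right) = - 7 \cdot 2 p 3 p = - 7 \cdot 6 p^{2} = - 42 p^{2}$)
$-2316 - f{\left(\frac{1}{-10} \right)} = -2316 - - 42 \left(\frac{1}{-10}\right)^{2} = -2316 - - 42 \left(- \frac{1}{10}\right)^{2} = -2316 - \left(-42\right) \frac{1}{100} = -2316 - - \frac{21}{50} = -2316 + \frac{21}{50} = - \frac{115779}{50}$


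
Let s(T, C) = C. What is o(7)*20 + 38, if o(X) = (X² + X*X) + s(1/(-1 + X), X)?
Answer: 2138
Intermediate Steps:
o(X) = X + 2*X² (o(X) = (X² + X*X) + X = (X² + X²) + X = 2*X² + X = X + 2*X²)
o(7)*20 + 38 = (7*(1 + 2*7))*20 + 38 = (7*(1 + 14))*20 + 38 = (7*15)*20 + 38 = 105*20 + 38 = 2100 + 38 = 2138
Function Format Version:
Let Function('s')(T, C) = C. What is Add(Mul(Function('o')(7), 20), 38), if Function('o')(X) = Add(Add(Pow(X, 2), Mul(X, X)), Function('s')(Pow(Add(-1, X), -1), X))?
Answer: 2138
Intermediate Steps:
Function('o')(X) = Add(X, Mul(2, Pow(X, 2))) (Function('o')(X) = Add(Add(Pow(X, 2), Mul(X, X)), X) = Add(Add(Pow(X, 2), Pow(X, 2)), X) = Add(Mul(2, Pow(X, 2)), X) = Add(X, Mul(2, Pow(X, 2))))
Add(Mul(Function('o')(7), 20), 38) = Add(Mul(Mul(7, Add(1, Mul(2, 7))), 20), 38) = Add(Mul(Mul(7, Add(1, 14)), 20), 38) = Add(Mul(Mul(7, 15), 20), 38) = Add(Mul(105, 20), 38) = Add(2100, 38) = 2138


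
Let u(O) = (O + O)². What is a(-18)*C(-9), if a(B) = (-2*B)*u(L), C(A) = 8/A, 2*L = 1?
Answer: -32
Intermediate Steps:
L = ½ (L = (½)*1 = ½ ≈ 0.50000)
u(O) = 4*O² (u(O) = (2*O)² = 4*O²)
a(B) = -2*B (a(B) = (-2*B)*(4*(½)²) = (-2*B)*(4*(¼)) = -2*B*1 = -2*B)
a(-18)*C(-9) = (-2*(-18))*(8/(-9)) = 36*(8*(-⅑)) = 36*(-8/9) = -32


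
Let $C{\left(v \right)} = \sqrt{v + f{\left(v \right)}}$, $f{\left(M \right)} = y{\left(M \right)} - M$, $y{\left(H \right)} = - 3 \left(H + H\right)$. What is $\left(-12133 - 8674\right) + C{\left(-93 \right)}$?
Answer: $-20807 + 3 \sqrt{62} \approx -20783.0$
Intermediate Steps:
$y{\left(H \right)} = - 6 H$ ($y{\left(H \right)} = - 3 \cdot 2 H = - 6 H$)
$f{\left(M \right)} = - 7 M$ ($f{\left(M \right)} = - 6 M - M = - 7 M$)
$C{\left(v \right)} = \sqrt{6} \sqrt{- v}$ ($C{\left(v \right)} = \sqrt{v - 7 v} = \sqrt{- 6 v} = \sqrt{6} \sqrt{- v}$)
$\left(-12133 - 8674\right) + C{\left(-93 \right)} = \left(-12133 - 8674\right) + \sqrt{6} \sqrt{\left(-1\right) \left(-93\right)} = -20807 + \sqrt{6} \sqrt{93} = -20807 + 3 \sqrt{62}$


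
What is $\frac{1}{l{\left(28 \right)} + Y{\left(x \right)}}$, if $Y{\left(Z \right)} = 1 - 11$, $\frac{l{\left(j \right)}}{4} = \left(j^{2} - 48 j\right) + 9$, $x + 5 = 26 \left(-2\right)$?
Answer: $- \frac{1}{2214} \approx -0.00045167$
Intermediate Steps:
$x = -57$ ($x = -5 + 26 \left(-2\right) = -5 - 52 = -57$)
$l{\left(j \right)} = 36 - 192 j + 4 j^{2}$ ($l{\left(j \right)} = 4 \left(\left(j^{2} - 48 j\right) + 9\right) = 4 \left(9 + j^{2} - 48 j\right) = 36 - 192 j + 4 j^{2}$)
$Y{\left(Z \right)} = -10$
$\frac{1}{l{\left(28 \right)} + Y{\left(x \right)}} = \frac{1}{\left(36 - 5376 + 4 \cdot 28^{2}\right) - 10} = \frac{1}{\left(36 - 5376 + 4 \cdot 784\right) - 10} = \frac{1}{\left(36 - 5376 + 3136\right) - 10} = \frac{1}{-2204 - 10} = \frac{1}{-2214} = - \frac{1}{2214}$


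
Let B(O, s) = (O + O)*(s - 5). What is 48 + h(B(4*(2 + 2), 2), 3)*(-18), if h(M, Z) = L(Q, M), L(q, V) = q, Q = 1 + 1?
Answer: 12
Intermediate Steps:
Q = 2
B(O, s) = 2*O*(-5 + s) (B(O, s) = (2*O)*(-5 + s) = 2*O*(-5 + s))
h(M, Z) = 2
48 + h(B(4*(2 + 2), 2), 3)*(-18) = 48 + 2*(-18) = 48 - 36 = 12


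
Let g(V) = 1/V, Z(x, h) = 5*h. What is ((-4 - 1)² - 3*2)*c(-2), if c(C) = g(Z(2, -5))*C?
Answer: 38/25 ≈ 1.5200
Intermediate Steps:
c(C) = -C/25 (c(C) = C/((5*(-5))) = C/(-25) = -C/25)
((-4 - 1)² - 3*2)*c(-2) = ((-4 - 1)² - 3*2)*(-1/25*(-2)) = ((-5)² - 6)*(2/25) = (25 - 6)*(2/25) = 19*(2/25) = 38/25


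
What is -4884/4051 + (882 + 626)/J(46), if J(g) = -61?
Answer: -6406832/247111 ≈ -25.927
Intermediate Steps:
-4884/4051 + (882 + 626)/J(46) = -4884/4051 + (882 + 626)/(-61) = -4884*1/4051 + 1508*(-1/61) = -4884/4051 - 1508/61 = -6406832/247111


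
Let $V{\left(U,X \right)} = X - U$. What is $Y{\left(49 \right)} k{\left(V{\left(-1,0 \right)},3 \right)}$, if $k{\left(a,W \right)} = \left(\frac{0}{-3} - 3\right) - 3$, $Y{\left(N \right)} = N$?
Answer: $-294$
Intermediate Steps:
$k{\left(a,W \right)} = -6$ ($k{\left(a,W \right)} = \left(0 \left(- \frac{1}{3}\right) - 3\right) - 3 = \left(0 - 3\right) - 3 = -3 - 3 = -6$)
$Y{\left(49 \right)} k{\left(V{\left(-1,0 \right)},3 \right)} = 49 \left(-6\right) = -294$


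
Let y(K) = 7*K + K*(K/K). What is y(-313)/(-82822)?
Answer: 1252/41411 ≈ 0.030234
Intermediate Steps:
y(K) = 8*K (y(K) = 7*K + K*1 = 7*K + K = 8*K)
y(-313)/(-82822) = (8*(-313))/(-82822) = -2504*(-1/82822) = 1252/41411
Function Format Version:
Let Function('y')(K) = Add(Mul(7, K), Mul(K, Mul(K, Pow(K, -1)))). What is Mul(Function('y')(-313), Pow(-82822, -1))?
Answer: Rational(1252, 41411) ≈ 0.030234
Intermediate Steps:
Function('y')(K) = Mul(8, K) (Function('y')(K) = Add(Mul(7, K), Mul(K, 1)) = Add(Mul(7, K), K) = Mul(8, K))
Mul(Function('y')(-313), Pow(-82822, -1)) = Mul(Mul(8, -313), Pow(-82822, -1)) = Mul(-2504, Rational(-1, 82822)) = Rational(1252, 41411)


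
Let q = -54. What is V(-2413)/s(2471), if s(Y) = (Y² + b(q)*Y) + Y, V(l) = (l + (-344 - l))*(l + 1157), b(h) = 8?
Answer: 27004/383005 ≈ 0.070506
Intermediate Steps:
V(l) = -398008 - 344*l (V(l) = -344*(1157 + l) = -398008 - 344*l)
s(Y) = Y² + 9*Y (s(Y) = (Y² + 8*Y) + Y = Y² + 9*Y)
V(-2413)/s(2471) = (-398008 - 344*(-2413))/((2471*(9 + 2471))) = (-398008 + 830072)/((2471*2480)) = 432064/6128080 = 432064*(1/6128080) = 27004/383005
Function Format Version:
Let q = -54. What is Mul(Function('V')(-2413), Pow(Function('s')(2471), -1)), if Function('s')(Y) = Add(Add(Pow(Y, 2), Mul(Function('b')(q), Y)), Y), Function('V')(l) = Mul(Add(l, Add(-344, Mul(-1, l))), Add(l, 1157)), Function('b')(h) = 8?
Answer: Rational(27004, 383005) ≈ 0.070506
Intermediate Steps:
Function('V')(l) = Add(-398008, Mul(-344, l)) (Function('V')(l) = Mul(-344, Add(1157, l)) = Add(-398008, Mul(-344, l)))
Function('s')(Y) = Add(Pow(Y, 2), Mul(9, Y)) (Function('s')(Y) = Add(Add(Pow(Y, 2), Mul(8, Y)), Y) = Add(Pow(Y, 2), Mul(9, Y)))
Mul(Function('V')(-2413), Pow(Function('s')(2471), -1)) = Mul(Add(-398008, Mul(-344, -2413)), Pow(Mul(2471, Add(9, 2471)), -1)) = Mul(Add(-398008, 830072), Pow(Mul(2471, 2480), -1)) = Mul(432064, Pow(6128080, -1)) = Mul(432064, Rational(1, 6128080)) = Rational(27004, 383005)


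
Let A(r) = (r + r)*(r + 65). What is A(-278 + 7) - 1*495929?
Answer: -384277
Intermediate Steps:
A(r) = 2*r*(65 + r) (A(r) = (2*r)*(65 + r) = 2*r*(65 + r))
A(-278 + 7) - 1*495929 = 2*(-278 + 7)*(65 + (-278 + 7)) - 1*495929 = 2*(-271)*(65 - 271) - 495929 = 2*(-271)*(-206) - 495929 = 111652 - 495929 = -384277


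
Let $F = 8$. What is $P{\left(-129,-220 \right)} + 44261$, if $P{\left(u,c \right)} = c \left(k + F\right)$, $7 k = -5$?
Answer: $\frac{298607}{7} \approx 42658.0$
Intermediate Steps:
$k = - \frac{5}{7}$ ($k = \frac{1}{7} \left(-5\right) = - \frac{5}{7} \approx -0.71429$)
$P{\left(u,c \right)} = \frac{51 c}{7}$ ($P{\left(u,c \right)} = c \left(- \frac{5}{7} + 8\right) = c \frac{51}{7} = \frac{51 c}{7}$)
$P{\left(-129,-220 \right)} + 44261 = \frac{51}{7} \left(-220\right) + 44261 = - \frac{11220}{7} + 44261 = \frac{298607}{7}$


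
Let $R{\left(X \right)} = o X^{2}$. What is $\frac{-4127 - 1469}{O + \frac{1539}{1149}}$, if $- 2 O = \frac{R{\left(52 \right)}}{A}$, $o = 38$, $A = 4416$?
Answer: $\frac{591541968}{1088225} \approx 543.58$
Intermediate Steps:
$R{\left(X \right)} = 38 X^{2}$
$O = - \frac{3211}{276}$ ($O = - \frac{38 \cdot 52^{2} \cdot \frac{1}{4416}}{2} = - \frac{38 \cdot 2704 \cdot \frac{1}{4416}}{2} = - \frac{102752 \cdot \frac{1}{4416}}{2} = \left(- \frac{1}{2}\right) \frac{3211}{138} = - \frac{3211}{276} \approx -11.634$)
$\frac{-4127 - 1469}{O + \frac{1539}{1149}} = \frac{-4127 - 1469}{- \frac{3211}{276} + \frac{1539}{1149}} = - \frac{5596}{- \frac{3211}{276} + 1539 \cdot \frac{1}{1149}} = - \frac{5596}{- \frac{3211}{276} + \frac{513}{383}} = - \frac{5596}{- \frac{1088225}{105708}} = \left(-5596\right) \left(- \frac{105708}{1088225}\right) = \frac{591541968}{1088225}$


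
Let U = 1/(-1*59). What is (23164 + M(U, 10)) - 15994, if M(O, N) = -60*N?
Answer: 6570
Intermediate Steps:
U = -1/59 (U = 1/(-59) = -1/59 ≈ -0.016949)
(23164 + M(U, 10)) - 15994 = (23164 - 60*10) - 15994 = (23164 - 600) - 15994 = 22564 - 15994 = 6570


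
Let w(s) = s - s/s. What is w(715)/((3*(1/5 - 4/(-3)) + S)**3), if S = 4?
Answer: 89250/79507 ≈ 1.1225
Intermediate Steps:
w(s) = -1 + s (w(s) = s - 1*1 = s - 1 = -1 + s)
w(715)/((3*(1/5 - 4/(-3)) + S)**3) = (-1 + 715)/((3*(1/5 - 4/(-3)) + 4)**3) = 714/((3*(1*(1/5) - 4*(-1/3)) + 4)**3) = 714/((3*(1/5 + 4/3) + 4)**3) = 714/((3*(23/15) + 4)**3) = 714/((23/5 + 4)**3) = 714/((43/5)**3) = 714/(79507/125) = 714*(125/79507) = 89250/79507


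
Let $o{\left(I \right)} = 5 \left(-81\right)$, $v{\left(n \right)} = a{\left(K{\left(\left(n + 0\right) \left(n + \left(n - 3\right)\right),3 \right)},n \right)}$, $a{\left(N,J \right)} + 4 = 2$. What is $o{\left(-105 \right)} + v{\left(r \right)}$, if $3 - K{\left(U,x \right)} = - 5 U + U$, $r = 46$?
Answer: $-407$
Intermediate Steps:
$K{\left(U,x \right)} = 3 + 4 U$ ($K{\left(U,x \right)} = 3 - \left(- 5 U + U\right) = 3 - - 4 U = 3 + 4 U$)
$a{\left(N,J \right)} = -2$ ($a{\left(N,J \right)} = -4 + 2 = -2$)
$v{\left(n \right)} = -2$
$o{\left(I \right)} = -405$
$o{\left(-105 \right)} + v{\left(r \right)} = -405 - 2 = -407$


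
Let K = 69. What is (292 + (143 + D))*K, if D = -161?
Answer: 18906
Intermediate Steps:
(292 + (143 + D))*K = (292 + (143 - 161))*69 = (292 - 18)*69 = 274*69 = 18906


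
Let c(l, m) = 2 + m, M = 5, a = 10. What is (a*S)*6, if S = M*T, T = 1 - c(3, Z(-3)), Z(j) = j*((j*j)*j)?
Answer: -24600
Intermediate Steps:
Z(j) = j**4 (Z(j) = j*(j**2*j) = j*j**3 = j**4)
T = -82 (T = 1 - (2 + (-3)**4) = 1 - (2 + 81) = 1 - 1*83 = 1 - 83 = -82)
S = -410 (S = 5*(-82) = -410)
(a*S)*6 = (10*(-410))*6 = -4100*6 = -24600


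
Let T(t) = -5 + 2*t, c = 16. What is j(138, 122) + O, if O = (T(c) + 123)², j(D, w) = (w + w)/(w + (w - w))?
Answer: 22502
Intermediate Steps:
j(D, w) = 2 (j(D, w) = (2*w)/(w + 0) = (2*w)/w = 2)
O = 22500 (O = ((-5 + 2*16) + 123)² = ((-5 + 32) + 123)² = (27 + 123)² = 150² = 22500)
j(138, 122) + O = 2 + 22500 = 22502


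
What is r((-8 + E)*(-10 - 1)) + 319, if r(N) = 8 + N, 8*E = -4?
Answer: 841/2 ≈ 420.50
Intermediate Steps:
E = -1/2 (E = (1/8)*(-4) = -1/2 ≈ -0.50000)
r((-8 + E)*(-10 - 1)) + 319 = (8 + (-8 - 1/2)*(-10 - 1)) + 319 = (8 - 17/2*(-11)) + 319 = (8 + 187/2) + 319 = 203/2 + 319 = 841/2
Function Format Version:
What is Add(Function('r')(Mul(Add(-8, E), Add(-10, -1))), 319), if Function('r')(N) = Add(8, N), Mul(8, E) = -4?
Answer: Rational(841, 2) ≈ 420.50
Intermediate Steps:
E = Rational(-1, 2) (E = Mul(Rational(1, 8), -4) = Rational(-1, 2) ≈ -0.50000)
Add(Function('r')(Mul(Add(-8, E), Add(-10, -1))), 319) = Add(Add(8, Mul(Add(-8, Rational(-1, 2)), Add(-10, -1))), 319) = Add(Add(8, Mul(Rational(-17, 2), -11)), 319) = Add(Add(8, Rational(187, 2)), 319) = Add(Rational(203, 2), 319) = Rational(841, 2)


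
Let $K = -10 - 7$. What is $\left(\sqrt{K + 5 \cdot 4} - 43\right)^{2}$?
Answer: $\left(43 - \sqrt{3}\right)^{2} \approx 1703.0$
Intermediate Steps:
$K = -17$ ($K = -10 - 7 = -17$)
$\left(\sqrt{K + 5 \cdot 4} - 43\right)^{2} = \left(\sqrt{-17 + 5 \cdot 4} - 43\right)^{2} = \left(\sqrt{-17 + 20} - 43\right)^{2} = \left(\sqrt{3} - 43\right)^{2} = \left(-43 + \sqrt{3}\right)^{2}$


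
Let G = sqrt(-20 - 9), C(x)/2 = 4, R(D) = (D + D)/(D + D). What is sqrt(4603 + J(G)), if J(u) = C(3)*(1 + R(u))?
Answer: sqrt(4619) ≈ 67.963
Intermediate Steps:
R(D) = 1 (R(D) = (2*D)/((2*D)) = (2*D)*(1/(2*D)) = 1)
C(x) = 8 (C(x) = 2*4 = 8)
G = I*sqrt(29) (G = sqrt(-29) = I*sqrt(29) ≈ 5.3852*I)
J(u) = 16 (J(u) = 8*(1 + 1) = 8*2 = 16)
sqrt(4603 + J(G)) = sqrt(4603 + 16) = sqrt(4619)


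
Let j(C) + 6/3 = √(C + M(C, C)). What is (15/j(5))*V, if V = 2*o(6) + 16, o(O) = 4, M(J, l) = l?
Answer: 120 + 60*√10 ≈ 309.74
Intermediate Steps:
j(C) = -2 + √2*√C (j(C) = -2 + √(C + C) = -2 + √(2*C) = -2 + √2*√C)
V = 24 (V = 2*4 + 16 = 8 + 16 = 24)
(15/j(5))*V = (15/(-2 + √2*√5))*24 = (15/(-2 + √10))*24 = 360/(-2 + √10)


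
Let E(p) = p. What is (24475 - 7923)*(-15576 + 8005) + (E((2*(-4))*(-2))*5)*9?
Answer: -125314472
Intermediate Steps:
(24475 - 7923)*(-15576 + 8005) + (E((2*(-4))*(-2))*5)*9 = (24475 - 7923)*(-15576 + 8005) + (((2*(-4))*(-2))*5)*9 = 16552*(-7571) + (-8*(-2)*5)*9 = -125315192 + (16*5)*9 = -125315192 + 80*9 = -125315192 + 720 = -125314472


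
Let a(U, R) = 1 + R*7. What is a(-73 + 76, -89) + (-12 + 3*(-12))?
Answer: -670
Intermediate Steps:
a(U, R) = 1 + 7*R
a(-73 + 76, -89) + (-12 + 3*(-12)) = (1 + 7*(-89)) + (-12 + 3*(-12)) = (1 - 623) + (-12 - 36) = -622 - 48 = -670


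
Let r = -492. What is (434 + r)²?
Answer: 3364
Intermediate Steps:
(434 + r)² = (434 - 492)² = (-58)² = 3364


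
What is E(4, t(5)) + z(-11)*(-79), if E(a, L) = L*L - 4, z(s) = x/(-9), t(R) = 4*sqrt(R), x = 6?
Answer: 386/3 ≈ 128.67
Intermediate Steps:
z(s) = -2/3 (z(s) = 6/(-9) = 6*(-1/9) = -2/3)
E(a, L) = -4 + L**2 (E(a, L) = L**2 - 4 = -4 + L**2)
E(4, t(5)) + z(-11)*(-79) = (-4 + (4*sqrt(5))**2) - 2/3*(-79) = (-4 + 80) + 158/3 = 76 + 158/3 = 386/3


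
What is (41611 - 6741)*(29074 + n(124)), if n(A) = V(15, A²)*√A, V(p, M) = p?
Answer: 1013810380 + 1046100*√31 ≈ 1.0196e+9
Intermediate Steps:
n(A) = 15*√A
(41611 - 6741)*(29074 + n(124)) = (41611 - 6741)*(29074 + 15*√124) = 34870*(29074 + 15*(2*√31)) = 34870*(29074 + 30*√31) = 1013810380 + 1046100*√31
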